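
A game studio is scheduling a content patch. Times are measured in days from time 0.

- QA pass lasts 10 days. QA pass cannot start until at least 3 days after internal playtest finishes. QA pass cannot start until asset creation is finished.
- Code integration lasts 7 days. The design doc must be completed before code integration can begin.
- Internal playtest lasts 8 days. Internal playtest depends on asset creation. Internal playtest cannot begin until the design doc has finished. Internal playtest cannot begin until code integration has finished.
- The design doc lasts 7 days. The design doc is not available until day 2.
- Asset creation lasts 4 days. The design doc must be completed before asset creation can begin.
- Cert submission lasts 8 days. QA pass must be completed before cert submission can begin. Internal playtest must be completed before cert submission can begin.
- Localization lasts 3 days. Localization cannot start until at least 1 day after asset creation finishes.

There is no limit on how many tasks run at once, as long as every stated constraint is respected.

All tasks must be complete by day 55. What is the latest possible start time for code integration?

Nothing follows cert submission; the deadline of day 55 is its only limit. It must start by 55 − 8 = day 47.
QA pass has to be done before cert submission (must start by day 47). That means finishing by day 47, i.e. starting by 47 − 10 = day 37.
For internal playtest: QA pass (must start by day 37, minus 3-day gap → day 34); cert submission (must start by day 47). The most restrictive is day 34; with an 8-day duration, internal playtest must start by day 26.
Since internal playtest (must start by day 26) depends on it, code integration must finish by day 26. Backing off its 7-day duration gives a latest start of day 19.

19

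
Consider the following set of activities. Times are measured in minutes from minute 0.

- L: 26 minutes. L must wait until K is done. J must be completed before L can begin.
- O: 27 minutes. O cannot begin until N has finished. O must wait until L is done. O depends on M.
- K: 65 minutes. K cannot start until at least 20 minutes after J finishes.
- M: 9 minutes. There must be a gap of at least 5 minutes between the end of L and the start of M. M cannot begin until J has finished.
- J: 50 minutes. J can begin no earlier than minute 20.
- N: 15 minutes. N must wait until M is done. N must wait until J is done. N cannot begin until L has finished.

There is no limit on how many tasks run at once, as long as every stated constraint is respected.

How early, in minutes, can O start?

J waits on its own release at minute 20, so it starts at minute 20 and finishes at 20 + 50 = minute 70.
K cannot begin until J (finishes minute 70, plus 20-minute gap → minute 90). It runs from minute 90 to 90 + 65 = minute 155.
L needs all of K (finishes minute 155); J (finishes minute 70). That puts its earliest start at minute 155; it finishes at 155 + 26 = minute 181.
M cannot start until L (finishes minute 181, plus 5-minute gap → minute 186); J (finishes minute 70). The controlling bound is minute 186, so M finishes at 186 + 9 = minute 195.
N has to wait for M (finishes minute 195); J (finishes minute 70); L (finishes minute 181). The latest of these is minute 195, so N runs minute 195 to 195 + 15 = minute 210.
O waits on N (finishes minute 210); L (finishes minute 181); M (finishes minute 195). The latest of these is minute 210, which is the earliest O can start.

210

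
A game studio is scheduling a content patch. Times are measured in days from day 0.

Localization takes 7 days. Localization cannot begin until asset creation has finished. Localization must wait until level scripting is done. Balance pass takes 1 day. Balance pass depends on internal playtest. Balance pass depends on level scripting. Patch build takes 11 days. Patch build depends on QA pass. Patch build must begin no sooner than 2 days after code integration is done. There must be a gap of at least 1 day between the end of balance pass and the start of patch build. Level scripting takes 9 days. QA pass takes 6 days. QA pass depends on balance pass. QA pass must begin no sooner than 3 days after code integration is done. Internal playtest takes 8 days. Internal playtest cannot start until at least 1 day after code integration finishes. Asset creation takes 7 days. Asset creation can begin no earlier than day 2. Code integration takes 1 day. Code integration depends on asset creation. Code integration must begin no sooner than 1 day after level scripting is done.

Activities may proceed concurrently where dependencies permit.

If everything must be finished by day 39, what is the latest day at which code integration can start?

Patch build has no dependents, so it just needs to finish by day 39. Starting by 39 − 11 = day 28 achieves that.
QA pass has to be done before patch build (must start by day 28). That means finishing by day 28, i.e. starting by 28 − 6 = day 22.
Balance pass feeds QA pass (must start by day 22); patch build (must start by day 28, minus 1-day gap → day 27). Taking the minimum, balance pass must finish by day 22 and start by 22 − 1 = day 21.
Internal playtest feeds into balance pass (must start by day 21); so internal playtest must finish by day 21 and therefore start by day 13.
Code integration has several dependents: internal playtest (must start by day 13, minus 1-day gap → day 12); QA pass (must start by day 22, minus 3-day gap → day 19); patch build (must start by day 28, minus 2-day gap → day 26). The earliest of those limits is day 12, so code integration must start by 12 − 1 = day 11.

11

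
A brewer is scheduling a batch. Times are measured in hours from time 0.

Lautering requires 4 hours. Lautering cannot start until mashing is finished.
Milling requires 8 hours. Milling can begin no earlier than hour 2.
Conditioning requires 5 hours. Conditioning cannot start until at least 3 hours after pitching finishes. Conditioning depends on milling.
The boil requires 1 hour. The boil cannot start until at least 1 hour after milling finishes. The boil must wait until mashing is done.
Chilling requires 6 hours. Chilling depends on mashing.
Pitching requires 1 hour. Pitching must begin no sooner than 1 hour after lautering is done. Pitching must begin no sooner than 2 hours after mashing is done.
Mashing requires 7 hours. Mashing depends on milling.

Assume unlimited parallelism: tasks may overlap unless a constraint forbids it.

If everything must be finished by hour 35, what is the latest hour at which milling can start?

To finish by hour 35, conditioning (duration 5) must start no later than hour 30.
Pitching must finish before conditioning (must start by hour 30, minus 3-hour gap → hour 27). With a 1-hour duration, pitching must start by 27 − 1 = hour 26.
Since pitching (must start by hour 26, minus 1-hour gap → hour 25) depends on it, lautering must finish by hour 25. Backing off its 4-hour duration gives a latest start of hour 21.
The boil must finish by hour 35; it takes 1 hour, so it must start by 35 − 1 = hour 34.
Nothing follows chilling; the deadline of hour 35 is its only limit. It must start by 35 − 6 = hour 29.
For mashing: lautering (must start by hour 21); the boil (must start by hour 34); chilling (must start by hour 29); pitching (must start by hour 26, minus 2-hour gap → hour 24). The most restrictive is hour 21; with a 7-hour duration, mashing must start by hour 14.
Milling must finish in time for mashing (must start by hour 14); the boil (must start by hour 34, minus 1-hour gap → hour 33); conditioning (must start by hour 30). The tightest is hour 14, so milling must start by 14 − 8 = hour 6.

6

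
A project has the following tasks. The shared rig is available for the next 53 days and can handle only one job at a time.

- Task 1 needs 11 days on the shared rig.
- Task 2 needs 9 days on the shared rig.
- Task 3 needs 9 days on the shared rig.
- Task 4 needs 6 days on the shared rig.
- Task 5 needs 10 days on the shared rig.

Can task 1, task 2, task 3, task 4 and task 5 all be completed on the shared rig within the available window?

Running back to back, the jobs need 11 + 9 + 9 + 6 + 10 = 45 days on the shared rig.
Since 45 ≤ 53, they fit within the window.

Yes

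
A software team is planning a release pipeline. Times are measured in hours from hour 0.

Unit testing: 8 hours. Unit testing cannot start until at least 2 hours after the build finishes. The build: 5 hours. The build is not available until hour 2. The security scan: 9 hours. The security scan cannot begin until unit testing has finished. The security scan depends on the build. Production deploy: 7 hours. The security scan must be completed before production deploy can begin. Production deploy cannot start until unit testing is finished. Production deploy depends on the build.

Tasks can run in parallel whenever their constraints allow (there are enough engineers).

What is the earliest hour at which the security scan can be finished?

The build waits on its own release at hour 2, so it starts at hour 2 and finishes at 2 + 5 = hour 7.
After the build (finishes hour 7, plus 2-hour gap → hour 9), unit testing can start at hour 9 and finishes at hour 17.
The security scan needs all of unit testing (finishes hour 17); the build (finishes hour 7). That puts its earliest start at hour 17; it finishes at 17 + 9 = hour 26.

26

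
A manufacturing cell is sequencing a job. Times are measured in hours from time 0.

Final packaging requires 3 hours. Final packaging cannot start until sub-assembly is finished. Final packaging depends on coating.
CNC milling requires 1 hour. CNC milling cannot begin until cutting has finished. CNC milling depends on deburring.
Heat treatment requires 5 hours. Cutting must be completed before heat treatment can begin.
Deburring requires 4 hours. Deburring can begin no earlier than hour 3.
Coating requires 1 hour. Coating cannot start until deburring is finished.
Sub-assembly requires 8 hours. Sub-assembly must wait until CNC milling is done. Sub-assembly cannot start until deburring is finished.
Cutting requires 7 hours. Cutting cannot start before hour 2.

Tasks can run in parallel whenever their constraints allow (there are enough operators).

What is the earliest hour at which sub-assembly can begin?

After its own release at hour 3, deburring can start at hour 3 and finishes at hour 7.
Cutting waits on its own release at hour 2, so it starts at hour 2 and finishes at 2 + 7 = hour 9.
CNC milling cannot start until cutting (finishes hour 9); deburring (finishes hour 7). The controlling bound is hour 9, so CNC milling finishes at 9 + 1 = hour 10.
Sub-assembly waits on CNC milling (finishes hour 10); deburring (finishes hour 7). The latest of these is hour 10, which is the earliest sub-assembly can start.

10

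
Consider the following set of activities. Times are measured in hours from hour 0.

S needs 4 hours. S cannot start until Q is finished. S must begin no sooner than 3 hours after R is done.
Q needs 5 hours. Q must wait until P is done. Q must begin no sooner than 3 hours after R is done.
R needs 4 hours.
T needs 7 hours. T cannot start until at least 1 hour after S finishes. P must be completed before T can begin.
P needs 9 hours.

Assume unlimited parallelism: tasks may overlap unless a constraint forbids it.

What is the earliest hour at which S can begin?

14

Nothing blocks R, so it runs from hour 0 to hour 4.
P has no prerequisites, so it starts at hour 0 and finishes at hour 9.
Q needs all of P (finishes hour 9); R (finishes hour 4, plus 3-hour gap → hour 7). That puts its earliest start at hour 9; it finishes at 9 + 5 = hour 14.
S waits on Q (finishes hour 14); R (finishes hour 4, plus 3-hour gap → hour 7). The latest of these is hour 14, which is the earliest S can start.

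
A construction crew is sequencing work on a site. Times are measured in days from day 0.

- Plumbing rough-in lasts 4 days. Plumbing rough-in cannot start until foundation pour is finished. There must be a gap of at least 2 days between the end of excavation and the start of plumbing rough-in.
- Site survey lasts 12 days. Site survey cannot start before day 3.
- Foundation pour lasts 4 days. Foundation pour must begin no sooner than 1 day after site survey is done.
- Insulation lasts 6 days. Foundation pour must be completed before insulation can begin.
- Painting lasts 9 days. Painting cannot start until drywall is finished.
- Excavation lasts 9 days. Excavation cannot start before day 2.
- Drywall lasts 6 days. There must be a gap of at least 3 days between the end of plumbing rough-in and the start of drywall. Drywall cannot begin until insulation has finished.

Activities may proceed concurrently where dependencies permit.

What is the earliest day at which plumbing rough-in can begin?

Excavation waits on its own release at day 2, so it starts at day 2 and finishes at 2 + 9 = day 11.
Site survey waits on its own release at day 3, so it starts at day 3 and finishes at 3 + 12 = day 15.
Foundation pour cannot begin until site survey (finishes day 15, plus 1-day gap → day 16). It runs from day 16 to 16 + 4 = day 20.
Plumbing rough-in waits on foundation pour (finishes day 20); excavation (finishes day 11, plus 2-day gap → day 13). The latest of these is day 20, which is the earliest plumbing rough-in can start.

20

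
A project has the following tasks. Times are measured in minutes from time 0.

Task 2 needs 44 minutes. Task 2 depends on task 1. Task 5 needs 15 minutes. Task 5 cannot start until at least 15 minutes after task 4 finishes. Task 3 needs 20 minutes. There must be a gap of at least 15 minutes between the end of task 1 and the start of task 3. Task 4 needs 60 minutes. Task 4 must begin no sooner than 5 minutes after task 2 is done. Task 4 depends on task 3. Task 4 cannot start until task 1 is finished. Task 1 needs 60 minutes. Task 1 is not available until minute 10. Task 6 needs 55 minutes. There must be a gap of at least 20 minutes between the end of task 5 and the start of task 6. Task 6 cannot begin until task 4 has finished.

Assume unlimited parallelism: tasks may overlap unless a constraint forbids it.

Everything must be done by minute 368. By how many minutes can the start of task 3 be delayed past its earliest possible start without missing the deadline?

98

After its own release at minute 10, task 1 can start at minute 10 and finishes at minute 70.
Task 3 waits on task 1 (finishes minute 70, plus 15-minute gap → minute 85), so it starts at minute 85 and finishes at 85 + 20 = minute 105.

Working backward from the deadline:
To finish by minute 368, task 6 (duration 55) must start no later than minute 313.
Task 5 feeds into task 6 (must start by minute 313, minus 20-minute gap → minute 293); so task 5 must finish by minute 293 and therefore start by minute 278.
Task 4 feeds task 5 (must start by minute 278, minus 15-minute gap → minute 263); task 6 (must start by minute 313). Taking the minimum, task 4 must finish by minute 263 and start by 263 − 60 = minute 203.
Task 3 feeds into task 4 (must start by minute 203); so task 3 must finish by minute 203 and therefore start by minute 183.
So task 3 can start as early as minute 85 and as late as minute 183, giving 183 − 85 = 98 minutes of slack.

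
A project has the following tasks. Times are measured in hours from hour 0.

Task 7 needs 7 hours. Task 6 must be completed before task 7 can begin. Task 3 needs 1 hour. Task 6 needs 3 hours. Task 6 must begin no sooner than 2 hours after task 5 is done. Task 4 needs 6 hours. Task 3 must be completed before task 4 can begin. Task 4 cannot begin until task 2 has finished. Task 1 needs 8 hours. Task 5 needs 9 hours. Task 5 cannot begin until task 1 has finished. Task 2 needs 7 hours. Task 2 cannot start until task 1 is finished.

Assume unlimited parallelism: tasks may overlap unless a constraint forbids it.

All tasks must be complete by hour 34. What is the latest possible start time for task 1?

5

Task 4 must finish by hour 34; it takes 6 hours, so it must start by 34 − 6 = hour 28.
Task 2 has to be done before task 4 (must start by hour 28). That means finishing by hour 28, i.e. starting by 28 − 7 = hour 21.
Nothing follows task 7; the deadline of hour 34 is its only limit. It must start by 34 − 7 = hour 27.
Task 6 has to be done before task 7 (must start by hour 27). That means finishing by hour 27, i.e. starting by 27 − 3 = hour 24.
Since task 6 (must start by hour 24, minus 2-hour gap → hour 22) depends on it, task 5 must finish by hour 22. Backing off its 9-hour duration gives a latest start of hour 13.
For task 1: task 2 (must start by hour 21); task 5 (must start by hour 13). The most restrictive is hour 13; with an 8-hour duration, task 1 must start by hour 5.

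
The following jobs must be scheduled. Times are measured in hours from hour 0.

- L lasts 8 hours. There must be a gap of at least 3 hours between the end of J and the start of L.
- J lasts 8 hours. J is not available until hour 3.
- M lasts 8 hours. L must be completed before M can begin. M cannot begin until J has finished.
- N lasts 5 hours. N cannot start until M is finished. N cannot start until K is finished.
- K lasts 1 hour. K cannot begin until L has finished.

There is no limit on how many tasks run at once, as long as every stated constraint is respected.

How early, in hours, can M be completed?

After its own release at hour 3, J can start at hour 3 and finishes at hour 11.
L waits on J (finishes hour 11, plus 3-hour gap → hour 14), so it starts at hour 14 and finishes at 14 + 8 = hour 22.
For M: L (finishes hour 22); J (finishes hour 11). Taking the maximum gives a start of hour 22, and it finishes at 22 + 8 = hour 30.

30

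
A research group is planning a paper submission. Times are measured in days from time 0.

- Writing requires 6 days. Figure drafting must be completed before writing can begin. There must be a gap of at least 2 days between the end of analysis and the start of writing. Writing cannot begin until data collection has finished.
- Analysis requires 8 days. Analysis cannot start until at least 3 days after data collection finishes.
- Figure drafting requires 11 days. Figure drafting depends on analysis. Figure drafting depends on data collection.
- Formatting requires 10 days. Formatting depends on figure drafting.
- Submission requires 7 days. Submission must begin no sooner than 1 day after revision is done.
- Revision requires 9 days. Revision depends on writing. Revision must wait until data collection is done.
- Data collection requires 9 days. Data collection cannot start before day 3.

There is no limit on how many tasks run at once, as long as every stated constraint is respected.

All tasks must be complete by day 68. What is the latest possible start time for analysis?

Nothing follows submission; the deadline of day 68 is its only limit. It must start by 68 − 7 = day 61.
Revision feeds into submission (must start by day 61, minus 1-day gap → day 60); so revision must finish by day 60 and therefore start by day 51.
Since revision (must start by day 51) depends on it, writing must finish by day 51. Backing off its 6-day duration gives a latest start of day 45.
Nothing follows formatting; the deadline of day 68 is its only limit. It must start by 68 − 10 = day 58.
Figure drafting feeds writing (must start by day 45); formatting (must start by day 58). Taking the minimum, figure drafting must finish by day 45 and start by 45 − 11 = day 34.
Analysis has several dependents: figure drafting (must start by day 34); writing (must start by day 45, minus 2-day gap → day 43). The earliest of those limits is day 34, so analysis must start by 34 − 8 = day 26.

26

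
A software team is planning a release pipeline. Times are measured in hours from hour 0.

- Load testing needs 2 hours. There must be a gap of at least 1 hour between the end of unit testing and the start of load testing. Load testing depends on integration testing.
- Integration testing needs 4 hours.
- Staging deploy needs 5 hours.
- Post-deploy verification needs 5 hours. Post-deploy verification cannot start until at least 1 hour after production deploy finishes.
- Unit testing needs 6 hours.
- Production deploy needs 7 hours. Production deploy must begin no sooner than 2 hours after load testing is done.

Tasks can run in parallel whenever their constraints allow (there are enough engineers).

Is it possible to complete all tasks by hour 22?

Nothing blocks staging deploy, so it runs from hour 0 to hour 5.
Integration testing can start immediately at hour 0; it finishes at hour 4.
Nothing blocks unit testing, so it runs from hour 0 to hour 6.
For load testing: unit testing (finishes hour 6, plus 1-hour gap → hour 7); integration testing (finishes hour 4). Taking the maximum gives a start of hour 7, and it finishes at 7 + 2 = hour 9.
After load testing (finishes hour 9, plus 2-hour gap → hour 11), production deploy can start at hour 11 and finishes at hour 18.
After production deploy (finishes hour 18, plus 1-hour gap → hour 19), post-deploy verification can start at hour 19 and finishes at hour 24.
The earliest everything can be done is hour 24, which is after the deadline of 22, so it is not possible.

No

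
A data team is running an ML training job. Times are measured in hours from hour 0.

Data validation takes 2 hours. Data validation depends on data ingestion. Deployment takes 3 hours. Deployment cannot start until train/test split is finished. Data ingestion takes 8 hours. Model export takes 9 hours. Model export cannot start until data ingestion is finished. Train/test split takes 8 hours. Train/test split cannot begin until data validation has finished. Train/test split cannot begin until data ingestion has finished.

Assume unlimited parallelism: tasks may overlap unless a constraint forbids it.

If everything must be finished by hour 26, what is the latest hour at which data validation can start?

Deployment has no dependents, so it just needs to finish by hour 26. Starting by 26 − 3 = hour 23 achieves that.
Train/test split must finish before deployment (must start by hour 23). With an 8-hour duration, train/test split must start by 23 − 8 = hour 15.
Data validation feeds into train/test split (must start by hour 15); so data validation must finish by hour 15 and therefore start by hour 13.

13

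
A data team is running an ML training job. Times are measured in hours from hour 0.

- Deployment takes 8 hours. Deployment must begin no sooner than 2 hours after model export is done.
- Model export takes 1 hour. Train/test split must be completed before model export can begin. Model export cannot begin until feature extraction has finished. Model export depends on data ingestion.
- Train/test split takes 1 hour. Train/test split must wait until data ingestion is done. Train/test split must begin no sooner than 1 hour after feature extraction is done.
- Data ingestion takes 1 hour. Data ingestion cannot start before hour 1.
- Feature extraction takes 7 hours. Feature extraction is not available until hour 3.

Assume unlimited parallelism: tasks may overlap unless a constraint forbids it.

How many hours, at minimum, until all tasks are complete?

23

Feature extraction cannot begin until its own release at hour 3. It runs from hour 3 to 3 + 7 = hour 10.
Data ingestion cannot begin until its own release at hour 1. It runs from hour 1 to 1 + 1 = hour 2.
Train/test split cannot start until data ingestion (finishes hour 2); feature extraction (finishes hour 10, plus 1-hour gap → hour 11). The controlling bound is hour 11, so train/test split finishes at 11 + 1 = hour 12.
Model export needs all of train/test split (finishes hour 12); feature extraction (finishes hour 10); data ingestion (finishes hour 2). That puts its earliest start at hour 12; it finishes at 12 + 1 = hour 13.
After model export (finishes hour 13, plus 2-hour gap → hour 15), deployment can start at hour 15 and finishes at hour 23.
All tasks are finished once the last one completes. Finish times: Data ingestion at 2, Feature extraction at 10, Train/test split at 12, Model export at 13, Deployment at 23. The latest is hour 23.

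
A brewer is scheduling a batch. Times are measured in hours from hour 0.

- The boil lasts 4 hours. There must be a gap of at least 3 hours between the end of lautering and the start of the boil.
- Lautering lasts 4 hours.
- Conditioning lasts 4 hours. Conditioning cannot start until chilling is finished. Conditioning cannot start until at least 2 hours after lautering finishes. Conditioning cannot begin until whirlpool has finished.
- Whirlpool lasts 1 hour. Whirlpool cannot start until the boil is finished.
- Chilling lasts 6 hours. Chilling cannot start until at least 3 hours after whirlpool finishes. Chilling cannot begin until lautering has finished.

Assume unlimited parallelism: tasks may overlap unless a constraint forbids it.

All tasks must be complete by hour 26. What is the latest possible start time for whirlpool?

To finish by hour 26, conditioning (duration 4) must start no later than hour 22.
Chilling feeds into conditioning (must start by hour 22); so chilling must finish by hour 22 and therefore start by hour 16.
Whirlpool has several dependents: chilling (must start by hour 16, minus 3-hour gap → hour 13); conditioning (must start by hour 22). The earliest of those limits is hour 13, so whirlpool must start by 13 − 1 = hour 12.

12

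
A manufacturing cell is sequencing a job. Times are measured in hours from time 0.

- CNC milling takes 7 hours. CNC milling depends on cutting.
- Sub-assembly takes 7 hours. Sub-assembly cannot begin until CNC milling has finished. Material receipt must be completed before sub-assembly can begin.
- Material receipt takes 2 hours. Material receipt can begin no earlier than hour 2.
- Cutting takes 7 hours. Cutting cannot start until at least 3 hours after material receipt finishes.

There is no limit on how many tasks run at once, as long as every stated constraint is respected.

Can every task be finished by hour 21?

No

Material receipt cannot begin until its own release at hour 2. It runs from hour 2 to 2 + 2 = hour 4.
Cutting waits on material receipt (finishes hour 4, plus 3-hour gap → hour 7), so it starts at hour 7 and finishes at 7 + 7 = hour 14.
After cutting (finishes hour 14), CNC milling can start at hour 14 and finishes at hour 21.
For sub-assembly: CNC milling (finishes hour 21); material receipt (finishes hour 4). Taking the maximum gives a start of hour 21, and it finishes at 21 + 7 = hour 28.
The earliest everything can be done is hour 28, which is after the deadline of 21, so it is not possible.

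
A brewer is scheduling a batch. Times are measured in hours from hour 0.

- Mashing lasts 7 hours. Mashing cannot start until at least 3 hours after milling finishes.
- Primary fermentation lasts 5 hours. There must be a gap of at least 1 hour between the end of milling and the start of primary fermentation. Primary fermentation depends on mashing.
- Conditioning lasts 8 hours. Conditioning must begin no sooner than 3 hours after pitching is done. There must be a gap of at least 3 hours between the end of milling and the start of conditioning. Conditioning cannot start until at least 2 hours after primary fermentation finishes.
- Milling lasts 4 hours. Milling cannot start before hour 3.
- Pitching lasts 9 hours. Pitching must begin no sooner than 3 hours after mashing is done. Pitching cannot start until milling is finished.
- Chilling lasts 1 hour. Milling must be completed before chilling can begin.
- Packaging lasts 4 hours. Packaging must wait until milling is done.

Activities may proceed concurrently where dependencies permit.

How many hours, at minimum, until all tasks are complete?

40

Milling cannot begin until its own release at hour 3. It runs from hour 3 to 3 + 4 = hour 7.
After milling (finishes hour 7), packaging can start at hour 7 and finishes at hour 11.
After milling (finishes hour 7), chilling can start at hour 7 and finishes at hour 8.
After milling (finishes hour 7, plus 3-hour gap → hour 10), mashing can start at hour 10 and finishes at hour 17.
Primary fermentation has to wait for milling (finishes hour 7, plus 1-hour gap → hour 8); mashing (finishes hour 17). The latest of these is hour 17, so primary fermentation runs hour 17 to 17 + 5 = hour 22.
Pitching needs all of mashing (finishes hour 17, plus 3-hour gap → hour 20); milling (finishes hour 7). That puts its earliest start at hour 20; it finishes at 20 + 9 = hour 29.
Conditioning cannot start until pitching (finishes hour 29, plus 3-hour gap → hour 32); milling (finishes hour 7, plus 3-hour gap → hour 10); primary fermentation (finishes hour 22, plus 2-hour gap → hour 24). The controlling bound is hour 32, so conditioning finishes at 32 + 8 = hour 40.
All tasks are finished once the last one completes. Finish times: Milling at 7, Mashing at 17, Chilling at 8, Pitching at 29, Primary fermentation at 22, Conditioning at 40, Packaging at 11. The latest is hour 40.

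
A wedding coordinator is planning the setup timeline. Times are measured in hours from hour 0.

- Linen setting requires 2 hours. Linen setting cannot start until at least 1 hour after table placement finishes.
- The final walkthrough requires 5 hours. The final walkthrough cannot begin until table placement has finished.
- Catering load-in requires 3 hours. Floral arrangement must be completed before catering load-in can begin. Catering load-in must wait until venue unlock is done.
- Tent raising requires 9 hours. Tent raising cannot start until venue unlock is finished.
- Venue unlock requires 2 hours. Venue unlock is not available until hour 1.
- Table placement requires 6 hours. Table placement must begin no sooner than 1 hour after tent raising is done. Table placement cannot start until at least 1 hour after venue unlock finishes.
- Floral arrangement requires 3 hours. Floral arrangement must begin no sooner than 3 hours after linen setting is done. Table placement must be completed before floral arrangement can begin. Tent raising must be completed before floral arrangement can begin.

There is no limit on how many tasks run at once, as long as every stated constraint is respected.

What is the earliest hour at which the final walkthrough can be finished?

24

After its own release at hour 1, venue unlock can start at hour 1 and finishes at hour 3.
Tent raising cannot begin until venue unlock (finishes hour 3). It runs from hour 3 to 3 + 9 = hour 12.
Table placement has to wait for tent raising (finishes hour 12, plus 1-hour gap → hour 13); venue unlock (finishes hour 3, plus 1-hour gap → hour 4). The latest of these is hour 13, so table placement runs hour 13 to 13 + 6 = hour 19.
The final walkthrough cannot begin until table placement (finishes hour 19). It runs from hour 19 to 19 + 5 = hour 24.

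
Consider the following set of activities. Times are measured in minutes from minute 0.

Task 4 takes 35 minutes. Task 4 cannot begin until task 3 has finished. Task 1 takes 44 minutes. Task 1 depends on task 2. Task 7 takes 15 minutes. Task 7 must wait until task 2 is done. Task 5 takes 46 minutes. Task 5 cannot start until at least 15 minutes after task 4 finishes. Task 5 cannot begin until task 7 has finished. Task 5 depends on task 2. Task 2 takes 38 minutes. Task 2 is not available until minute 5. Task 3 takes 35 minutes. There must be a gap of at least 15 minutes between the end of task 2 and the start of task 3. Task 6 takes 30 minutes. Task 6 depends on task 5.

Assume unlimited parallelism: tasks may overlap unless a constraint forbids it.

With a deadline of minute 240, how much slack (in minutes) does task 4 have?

21

Task 2 cannot begin until its own release at minute 5. It runs from minute 5 to 5 + 38 = minute 43.
Task 3 waits on task 2 (finishes minute 43, plus 15-minute gap → minute 58), so it starts at minute 58 and finishes at 58 + 35 = minute 93.
Task 4 waits on task 3 (finishes minute 93), so it starts at minute 93 and finishes at 93 + 35 = minute 128.

Working backward from the deadline:
To finish by minute 240, task 6 (duration 30) must start no later than minute 210.
Task 5 feeds into task 6 (must start by minute 210); so task 5 must finish by minute 210 and therefore start by minute 164.
Task 4 has to be done before task 5 (must start by minute 164, minus 15-minute gap → minute 149). That means finishing by minute 149, i.e. starting by 149 − 35 = minute 114.
So task 4 can start as early as minute 93 and as late as minute 114, giving 114 − 93 = 21 minutes of slack.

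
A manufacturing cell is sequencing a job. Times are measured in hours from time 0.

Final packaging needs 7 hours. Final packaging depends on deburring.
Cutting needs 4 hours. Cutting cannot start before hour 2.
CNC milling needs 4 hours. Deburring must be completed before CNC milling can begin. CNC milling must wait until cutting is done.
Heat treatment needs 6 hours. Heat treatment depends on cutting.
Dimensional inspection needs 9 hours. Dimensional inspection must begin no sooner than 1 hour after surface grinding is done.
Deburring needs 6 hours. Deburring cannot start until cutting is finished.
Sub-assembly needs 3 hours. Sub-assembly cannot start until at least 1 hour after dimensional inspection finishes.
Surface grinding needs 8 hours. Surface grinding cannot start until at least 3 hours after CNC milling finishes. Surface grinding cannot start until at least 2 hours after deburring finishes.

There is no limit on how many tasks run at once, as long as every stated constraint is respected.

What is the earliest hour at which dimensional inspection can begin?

Cutting waits on its own release at hour 2, so it starts at hour 2 and finishes at 2 + 4 = hour 6.
Deburring cannot begin until cutting (finishes hour 6). It runs from hour 6 to 6 + 6 = hour 12.
CNC milling needs all of deburring (finishes hour 12); cutting (finishes hour 6). That puts its earliest start at hour 12; it finishes at 12 + 4 = hour 16.
For surface grinding: CNC milling (finishes hour 16, plus 3-hour gap → hour 19); deburring (finishes hour 12, plus 2-hour gap → hour 14). Taking the maximum gives a start of hour 19, and it finishes at 19 + 8 = hour 27.
Dimensional inspection waits on surface grinding (finishes hour 27, plus 1-hour gap → hour 28), so the earliest it can start is hour 28.

28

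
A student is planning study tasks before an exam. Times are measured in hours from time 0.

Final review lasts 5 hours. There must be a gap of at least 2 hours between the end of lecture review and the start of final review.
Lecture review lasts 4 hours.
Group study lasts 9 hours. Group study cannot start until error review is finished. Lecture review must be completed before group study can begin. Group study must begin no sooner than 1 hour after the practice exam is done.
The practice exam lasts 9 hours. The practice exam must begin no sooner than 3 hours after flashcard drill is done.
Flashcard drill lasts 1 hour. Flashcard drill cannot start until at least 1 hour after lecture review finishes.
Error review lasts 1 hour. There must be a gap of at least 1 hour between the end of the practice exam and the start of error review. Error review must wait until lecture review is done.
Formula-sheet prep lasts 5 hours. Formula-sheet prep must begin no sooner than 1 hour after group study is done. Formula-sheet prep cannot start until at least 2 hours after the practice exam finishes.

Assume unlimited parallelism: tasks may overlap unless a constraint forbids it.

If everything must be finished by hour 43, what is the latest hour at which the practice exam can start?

Formula-sheet prep must finish by hour 43; it takes 5 hours, so it must start by 43 − 5 = hour 38.
Since formula-sheet prep (must start by hour 38, minus 1-hour gap → hour 37) depends on it, group study must finish by hour 37. Backing off its 9-hour duration gives a latest start of hour 28.
Error review has to be done before group study (must start by hour 28). That means finishing by hour 28, i.e. starting by 28 − 1 = hour 27.
The practice exam must finish in time for error review (must start by hour 27, minus 1-hour gap → hour 26); group study (must start by hour 28, minus 1-hour gap → hour 27); formula-sheet prep (must start by hour 38, minus 2-hour gap → hour 36). The tightest is hour 26, so the practice exam must start by 26 − 9 = hour 17.

17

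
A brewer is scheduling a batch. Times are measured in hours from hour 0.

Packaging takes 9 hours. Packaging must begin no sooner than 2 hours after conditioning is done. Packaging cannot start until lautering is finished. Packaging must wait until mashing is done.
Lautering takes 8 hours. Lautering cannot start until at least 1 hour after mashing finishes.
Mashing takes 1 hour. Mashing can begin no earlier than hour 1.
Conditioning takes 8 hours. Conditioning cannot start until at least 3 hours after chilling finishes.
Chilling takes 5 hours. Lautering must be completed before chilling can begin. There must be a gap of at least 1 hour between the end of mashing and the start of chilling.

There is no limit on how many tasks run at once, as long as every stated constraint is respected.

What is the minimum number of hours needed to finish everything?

Mashing waits on its own release at hour 1, so it starts at hour 1 and finishes at 1 + 1 = hour 2.
Lautering waits on mashing (finishes hour 2, plus 1-hour gap → hour 3), so it starts at hour 3 and finishes at 3 + 8 = hour 11.
Chilling needs all of lautering (finishes hour 11); mashing (finishes hour 2, plus 1-hour gap → hour 3). That puts its earliest start at hour 11; it finishes at 11 + 5 = hour 16.
After chilling (finishes hour 16, plus 3-hour gap → hour 19), conditioning can start at hour 19 and finishes at hour 27.
Packaging has to wait for conditioning (finishes hour 27, plus 2-hour gap → hour 29); lautering (finishes hour 11); mashing (finishes hour 2). The latest of these is hour 29, so packaging runs hour 29 to 29 + 9 = hour 38.
All tasks are finished once the last one completes. Finish times: Mashing at 2, Lautering at 11, Chilling at 16, Conditioning at 27, Packaging at 38. The latest is hour 38.

38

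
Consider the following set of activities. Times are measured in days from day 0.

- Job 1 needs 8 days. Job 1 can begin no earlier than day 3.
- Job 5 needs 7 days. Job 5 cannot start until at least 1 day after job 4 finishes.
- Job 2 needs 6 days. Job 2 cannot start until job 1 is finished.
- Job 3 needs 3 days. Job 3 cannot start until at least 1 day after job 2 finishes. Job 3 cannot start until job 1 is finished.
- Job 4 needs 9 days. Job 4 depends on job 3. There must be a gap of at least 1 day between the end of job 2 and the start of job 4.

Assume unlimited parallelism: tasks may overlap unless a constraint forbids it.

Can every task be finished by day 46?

Yes

Job 1 cannot begin until its own release at day 3. It runs from day 3 to 3 + 8 = day 11.
Job 2 cannot begin until job 1 (finishes day 11). It runs from day 11 to 11 + 6 = day 17.
For job 3: job 2 (finishes day 17, plus 1-day gap → day 18); job 1 (finishes day 11). Taking the maximum gives a start of day 18, and it finishes at 18 + 3 = day 21.
Job 4 has to wait for job 3 (finishes day 21); job 2 (finishes day 17, plus 1-day gap → day 18). The latest of these is day 21, so job 4 runs day 21 to 21 + 9 = day 30.
Job 5 cannot begin until job 4 (finishes day 30, plus 1-day gap → day 31). It runs from day 31 to 31 + 7 = day 38.
Every task is finished by day 38, which is no later than the deadline of 46, so the schedule is feasible.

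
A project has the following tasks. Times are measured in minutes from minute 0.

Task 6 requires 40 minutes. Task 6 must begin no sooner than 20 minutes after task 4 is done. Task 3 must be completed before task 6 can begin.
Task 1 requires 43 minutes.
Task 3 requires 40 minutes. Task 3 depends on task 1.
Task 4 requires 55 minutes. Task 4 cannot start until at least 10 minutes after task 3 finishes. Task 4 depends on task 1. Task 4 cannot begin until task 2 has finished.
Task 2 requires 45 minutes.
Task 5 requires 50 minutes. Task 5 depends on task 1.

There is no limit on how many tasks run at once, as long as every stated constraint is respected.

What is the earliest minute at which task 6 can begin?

168

Nothing blocks task 2, so it runs from minute 0 to minute 45.
Nothing blocks task 1, so it runs from minute 0 to minute 43.
Task 3 waits on task 1 (finishes minute 43), so it starts at minute 43 and finishes at 43 + 40 = minute 83.
Task 4 has to wait for task 3 (finishes minute 83, plus 10-minute gap → minute 93); task 1 (finishes minute 43); task 2 (finishes minute 45). The latest of these is minute 93, so task 4 runs minute 93 to 93 + 55 = minute 148.
Task 6 waits on task 4 (finishes minute 148, plus 20-minute gap → minute 168); task 3 (finishes minute 83). The latest of these is minute 168, which is the earliest task 6 can start.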